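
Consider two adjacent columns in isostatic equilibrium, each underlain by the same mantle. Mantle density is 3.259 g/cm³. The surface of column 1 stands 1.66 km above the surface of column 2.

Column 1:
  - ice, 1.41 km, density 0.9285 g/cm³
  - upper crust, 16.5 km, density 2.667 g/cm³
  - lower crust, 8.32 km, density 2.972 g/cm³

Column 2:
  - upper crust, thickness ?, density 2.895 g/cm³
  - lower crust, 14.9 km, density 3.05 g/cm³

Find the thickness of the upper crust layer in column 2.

19 km

Take the compensation level at the base of the deeper column (depth z_c below the surface of column 1) and equate Σ ρ_i t_i down to z_c; mantle fills any gap and the z_c terms cancel.
Column 1: 1.41×0.9285 + 16.5×2.667 + 8.32×2.972 + (z_c − 26.23)×3.259
Column 2: 1.66×0 + x×2.895 + 14.9×3.05 + (z_c − 1.66 − 14.9 − x)×3.259
The z_c×3.259 term appears on both sides and cancels. Collect the known terms of each column as K = Σ(ρt)_known − 3.259 × (depth of known layers): K_1 = 70.041725 − 3.259×26.23 = −15.441845; K_2 = 45.445 − 3.259×(1.66 + 14.9) = −8.52404.
Balance: K_1 = K_2 − x×(3.259 − 2.895), so x = (K_2 − K_1)/(3.259 − 2.895) = 6.9178/0.364 = 19 km.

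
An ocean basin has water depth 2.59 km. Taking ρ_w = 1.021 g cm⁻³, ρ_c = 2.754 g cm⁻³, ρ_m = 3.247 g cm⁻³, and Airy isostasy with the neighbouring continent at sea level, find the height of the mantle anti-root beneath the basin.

Isostatic balance requires: replacing crust with seawater at the top is compensated by replacing crust with mantle at the base: d (ρ_c − ρ_w) = a (ρ_m − ρ_c).
a = d (ρ_c − ρ_w)/(ρ_m − ρ_c) = 2.59 km × 1.733/0.493 = 9.1 km.

9.1 km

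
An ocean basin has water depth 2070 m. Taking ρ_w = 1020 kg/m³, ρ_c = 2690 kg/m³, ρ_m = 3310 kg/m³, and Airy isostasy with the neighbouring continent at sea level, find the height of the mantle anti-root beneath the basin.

Equating mass per unit area of the two columns: replacing crust with seawater at the top is compensated by replacing crust with mantle at the base: d (ρ_c − ρ_w) = a (ρ_m − ρ_c).
a = d (ρ_c − ρ_w)/(ρ_m − ρ_c) = 2070 m × 1670/620 = 5580 m.

5580 m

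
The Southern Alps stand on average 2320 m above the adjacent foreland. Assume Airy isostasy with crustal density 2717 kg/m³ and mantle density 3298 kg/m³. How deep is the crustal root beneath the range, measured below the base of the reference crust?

10800 m

In Airy isostatic equilibrium: the weight of the topography is balanced by the buoyancy of the root, ρ_c h = (ρ_m − ρ_c) r.
r = h · ρ_c / (ρ_m − ρ_c) = 2320 m × 2717 / (3298 − 2717) = 10800 m.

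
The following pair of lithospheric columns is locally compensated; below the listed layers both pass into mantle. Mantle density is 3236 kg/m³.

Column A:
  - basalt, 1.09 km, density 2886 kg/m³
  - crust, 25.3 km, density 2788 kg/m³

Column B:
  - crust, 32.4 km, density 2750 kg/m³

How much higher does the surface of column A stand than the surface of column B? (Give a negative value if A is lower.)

For any compensation level in the mantle, the mantle terms cancel and isostasy reduces to e = (Σt_A − Σt_B) − (Σ(ρt)_A − Σ(ρt)_B) / ρ_m.
Σt_A = 26.39 km; Σt_B = 32.4 km; Σ(ρt)_A = 73682.14; Σ(ρt)_B = 89100 (in km·kg/m³).
e = (26.39 − 32.4) − (73682.14 − 89100) / 3236 = −1.25 km.

−1.25 km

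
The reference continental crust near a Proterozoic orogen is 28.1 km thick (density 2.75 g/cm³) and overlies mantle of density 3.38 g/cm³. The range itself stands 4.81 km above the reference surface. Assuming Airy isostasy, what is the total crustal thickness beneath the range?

53.9 km

Root depth r = h ρ_c / (ρ_m − ρ_c) = 4.81 km × 2.75 / 0.63 = 21 km.
Total thickness = T + h + r = 28.1 km + 4.81 km + 21 km = 53.9 km.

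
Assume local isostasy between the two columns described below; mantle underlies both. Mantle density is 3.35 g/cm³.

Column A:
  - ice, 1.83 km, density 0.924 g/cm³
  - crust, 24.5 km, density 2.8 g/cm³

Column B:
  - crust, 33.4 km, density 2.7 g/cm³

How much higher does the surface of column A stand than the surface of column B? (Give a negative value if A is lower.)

For any compensation level in the mantle, the mantle terms cancel and isostasy reduces to e = (Σt_A − Σt_B) − (Σ(ρt)_A − Σ(ρt)_B) / ρ_m.
Σt_A = 26.33 km; Σt_B = 33.4 km; Σ(ρt)_A = 70.29092; Σ(ρt)_B = 90.18 (in km·g/cm³).
e = (26.33 − 33.4) − (70.29092 − 90.18) / 3.35 = −1.13 km.

−1.13 km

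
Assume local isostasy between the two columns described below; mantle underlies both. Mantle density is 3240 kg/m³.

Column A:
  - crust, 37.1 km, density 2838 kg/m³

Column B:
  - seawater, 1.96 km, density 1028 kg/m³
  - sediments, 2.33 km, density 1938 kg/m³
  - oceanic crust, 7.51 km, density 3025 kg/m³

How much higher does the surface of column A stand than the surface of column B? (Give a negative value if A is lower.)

1.83 km

For any compensation level in the mantle, the mantle terms cancel and isostasy reduces to e = (Σt_A − Σt_B) − (Σ(ρt)_A − Σ(ρt)_B) / ρ_m.
Σt_A = 37.1 km; Σt_B = 11.8 km; Σ(ρt)_A = 105289.8; Σ(ρt)_B = 29248.17 (in km·kg/m³).
e = (37.1 − 11.8) − (105289.8 − 29248.17) / 3240 = 1.83 km.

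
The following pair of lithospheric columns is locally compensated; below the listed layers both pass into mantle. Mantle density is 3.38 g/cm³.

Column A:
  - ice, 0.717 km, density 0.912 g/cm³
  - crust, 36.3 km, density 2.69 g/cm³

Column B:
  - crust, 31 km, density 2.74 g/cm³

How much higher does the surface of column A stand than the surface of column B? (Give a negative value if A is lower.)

For any compensation level in the mantle, the mantle terms cancel and isostasy reduces to e = (Σt_A − Σt_B) − (Σ(ρt)_A − Σ(ρt)_B) / ρ_m.
Σt_A = 37.017 km; Σt_B = 31 km; Σ(ρt)_A = 98.300904; Σ(ρt)_B = 84.94 (in km·g/cm³).
e = (37.017 − 31) − (98.300904 − 84.94) / 3.38 = 2.06 km.

2.06 km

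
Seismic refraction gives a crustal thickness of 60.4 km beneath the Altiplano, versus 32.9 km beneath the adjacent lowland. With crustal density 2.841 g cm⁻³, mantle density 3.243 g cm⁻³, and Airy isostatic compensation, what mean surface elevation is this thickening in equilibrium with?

Excess crust Δ = 60.4 km − 32.9 km = 27.5 km, split between elevation h and root r with h + r = Δ.
Airy balance ρ_c h = (ρ_m − ρ_c) r gives r = h ρ_c/(ρ_m − ρ_c), so h (1 + ρ_c/(ρ_m − ρ_c)) = Δ, i.e. h = Δ (ρ_m − ρ_c)/ρ_m.
h = 27.5 km × 0.402/3.243 = 3.41 km.

3.41 km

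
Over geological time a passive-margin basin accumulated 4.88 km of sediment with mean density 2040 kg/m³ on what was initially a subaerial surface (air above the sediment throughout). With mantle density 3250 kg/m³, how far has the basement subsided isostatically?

Subaerial load: s = t ρ_sed / ρ_m = 4.88 km × 2040/3250 = 3.06 km.

3.06 km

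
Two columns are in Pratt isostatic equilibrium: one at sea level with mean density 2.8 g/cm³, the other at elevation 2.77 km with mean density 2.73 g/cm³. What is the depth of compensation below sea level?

108 km

ρ_ref D = ρ (D + h) → D (ρ_ref − ρ) = ρ h.
D = ρ h/(ρ_ref − ρ) = 2.73 × 2.77 km/(2.8 − 2.73) = 108 km.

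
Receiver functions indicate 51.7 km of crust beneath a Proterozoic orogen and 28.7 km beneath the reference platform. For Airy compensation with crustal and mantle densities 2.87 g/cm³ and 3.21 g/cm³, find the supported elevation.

Excess crust Δ = 51.7 km − 28.7 km = 23 km, split between elevation h and root r with h + r = Δ.
Airy balance ρ_c h = (ρ_m − ρ_c) r gives r = h ρ_c/(ρ_m − ρ_c), so h (1 + ρ_c/(ρ_m − ρ_c)) = Δ, i.e. h = Δ (ρ_m − ρ_c)/ρ_m.
h = 23 km × 0.34/3.21 = 2.44 km.

2.44 km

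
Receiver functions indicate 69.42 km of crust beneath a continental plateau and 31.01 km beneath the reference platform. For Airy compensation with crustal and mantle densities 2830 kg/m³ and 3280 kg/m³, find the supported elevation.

Excess crust Δ = 69.42 km − 31.01 km = 38.41 km, split between elevation h and root r with h + r = Δ.
Airy balance ρ_c h = (ρ_m − ρ_c) r gives r = h ρ_c/(ρ_m − ρ_c), so h (1 + ρ_c/(ρ_m − ρ_c)) = Δ, i.e. h = Δ (ρ_m − ρ_c)/ρ_m.
h = 38.41 km × 450/3280 = 5.27 km.

5.27 km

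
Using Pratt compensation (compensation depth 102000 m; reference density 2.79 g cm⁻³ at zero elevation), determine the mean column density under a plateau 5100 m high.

Pratt balance: ρ_ref D = ρ (D + h).
ρ = ρ_ref D/(D + h) = 2.79 × 102000 m/(102000 m + 5100 m) = 2.66 g cm⁻³.

2.66 g cm⁻³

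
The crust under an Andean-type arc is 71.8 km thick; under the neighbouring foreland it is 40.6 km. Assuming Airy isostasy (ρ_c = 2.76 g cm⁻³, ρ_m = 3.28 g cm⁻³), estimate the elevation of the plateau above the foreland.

4.95 km

Excess crust Δ = 71.8 km − 40.6 km = 31.2 km, split between elevation h and root r with h + r = Δ.
Airy balance ρ_c h = (ρ_m − ρ_c) r gives r = h ρ_c/(ρ_m − ρ_c), so h (1 + ρ_c/(ρ_m − ρ_c)) = Δ, i.e. h = Δ (ρ_m − ρ_c)/ρ_m.
h = 31.2 km × 0.52/3.28 = 4.95 km.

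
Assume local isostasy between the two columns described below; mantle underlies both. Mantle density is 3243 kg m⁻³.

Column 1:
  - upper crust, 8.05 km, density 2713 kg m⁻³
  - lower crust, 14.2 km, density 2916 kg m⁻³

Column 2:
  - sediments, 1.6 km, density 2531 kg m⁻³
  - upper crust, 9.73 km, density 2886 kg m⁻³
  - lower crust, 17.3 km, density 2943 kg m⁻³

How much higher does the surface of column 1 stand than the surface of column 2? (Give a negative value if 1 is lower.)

For any compensation level in the mantle, the mantle terms cancel and isostasy reduces to e = (Σt_1 − Σt_2) − (Σ(ρt)_1 − Σ(ρt)_2) / ρ_m.
Σt_1 = 22.25 km; Σt_2 = 28.63 km; Σ(ρt)_1 = 63246.85; Σ(ρt)_2 = 83044.28 (in km·kg m⁻³).
e = (22.25 − 28.63) − (63246.85 − 83044.28) / 3243 = −0.275 km.

−0.275 km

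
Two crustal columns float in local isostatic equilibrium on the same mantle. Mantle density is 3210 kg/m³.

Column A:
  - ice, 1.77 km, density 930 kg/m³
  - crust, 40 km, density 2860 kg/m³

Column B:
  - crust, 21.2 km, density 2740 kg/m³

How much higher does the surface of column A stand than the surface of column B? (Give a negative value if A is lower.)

For any compensation level in the mantle, the mantle terms cancel and isostasy reduces to e = (Σt_A − Σt_B) − (Σ(ρt)_A − Σ(ρt)_B) / ρ_m.
Σt_A = 41.77 km; Σt_B = 21.2 km; Σ(ρt)_A = 116046.1; Σ(ρt)_B = 58088 (in km·kg/m³).
e = (41.77 − 21.2) − (116046.1 − 58088) / 3210 = 2.51 km.

2.51 km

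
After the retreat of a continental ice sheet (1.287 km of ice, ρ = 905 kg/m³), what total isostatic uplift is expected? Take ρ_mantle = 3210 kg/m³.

0.363 km

Removing the load lets mantle flow back in; uplift u satisfies ρ_ice t = ρ_m u.
u = t ρ_ice/ρ_m = 1.287 km × 905/3210 = 0.363 km.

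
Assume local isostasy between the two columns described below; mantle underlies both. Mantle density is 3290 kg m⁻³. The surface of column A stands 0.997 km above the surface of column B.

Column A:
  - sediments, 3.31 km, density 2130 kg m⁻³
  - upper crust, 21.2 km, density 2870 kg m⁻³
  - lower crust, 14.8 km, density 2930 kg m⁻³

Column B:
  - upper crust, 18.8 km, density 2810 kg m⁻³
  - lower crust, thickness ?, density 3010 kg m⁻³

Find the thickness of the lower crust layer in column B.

20.6 km

Take the compensation level at the base of the deeper column (depth z_c below the surface of column A) and equate Σ ρ_i t_i down to z_c; mantle fills any gap and the z_c terms cancel.
Column A: 3.31×2130 + 21.2×2870 + 14.8×2930 + (z_c − 39.31)×3290
Column B: 0.997×0 + 18.8×2810 + x×3010 + (z_c − 0.997 − 18.8 − x)×3290
The z_c×3290 term appears on both sides and cancels. Collect the known terms of each column as K = Σ(ρt)_known − 3290 × (depth of known layers): K_A = 111258.3 − 3290×39.31 = −18071.6; K_B = 52828 − 3290×(0.997 + 18.8) = −12304.13.
Balance: K_A = K_B − x×(3290 − 3010), so x = (K_B − K_A)/(3290 − 3010) = 5767.47/280 = 20.6 km.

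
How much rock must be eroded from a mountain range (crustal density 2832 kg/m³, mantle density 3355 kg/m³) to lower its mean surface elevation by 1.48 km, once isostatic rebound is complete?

Net drop Δ = e − u = e − e ρ_c/ρ_m = e (ρ_m − ρ_c)/ρ_m.
e = Δ ρ_m/(ρ_m − ρ_c) = 1.48 km × 3355/523 = 9.49 km.

9.49 km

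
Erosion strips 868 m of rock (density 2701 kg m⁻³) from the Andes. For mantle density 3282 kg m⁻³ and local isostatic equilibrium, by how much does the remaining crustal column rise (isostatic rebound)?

Unloading: uplift u = e ρ_c/ρ_m = 868 m × 2701/3282 = 714 m.

714 m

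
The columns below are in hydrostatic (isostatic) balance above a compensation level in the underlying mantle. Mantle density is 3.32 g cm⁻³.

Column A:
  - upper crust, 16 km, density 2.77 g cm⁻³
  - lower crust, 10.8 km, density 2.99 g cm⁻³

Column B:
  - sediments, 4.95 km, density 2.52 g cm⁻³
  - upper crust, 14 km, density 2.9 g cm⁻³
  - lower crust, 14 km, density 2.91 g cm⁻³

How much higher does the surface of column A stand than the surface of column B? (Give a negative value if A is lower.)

For any compensation level in the mantle, the mantle terms cancel and isostasy reduces to e = (Σt_A − Σt_B) − (Σ(ρt)_A − Σ(ρt)_B) / ρ_m.
Σt_A = 26.8 km; Σt_B = 32.95 km; Σ(ρt)_A = 76.612; Σ(ρt)_B = 93.814 (in km·g cm⁻³).
e = (26.8 − 32.95) − (76.612 − 93.814) / 3.32 = −0.969 km.

−0.969 km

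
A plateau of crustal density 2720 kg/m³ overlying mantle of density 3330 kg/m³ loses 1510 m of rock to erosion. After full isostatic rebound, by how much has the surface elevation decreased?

Rebound u = e ρ_c/ρ_m = 1510 m × 2720/3330 = 1233 m.
Net surface drop = e − u = 1510 m − 1233 m = e (ρ_m − ρ_c)/ρ_m = 277 m.

277 m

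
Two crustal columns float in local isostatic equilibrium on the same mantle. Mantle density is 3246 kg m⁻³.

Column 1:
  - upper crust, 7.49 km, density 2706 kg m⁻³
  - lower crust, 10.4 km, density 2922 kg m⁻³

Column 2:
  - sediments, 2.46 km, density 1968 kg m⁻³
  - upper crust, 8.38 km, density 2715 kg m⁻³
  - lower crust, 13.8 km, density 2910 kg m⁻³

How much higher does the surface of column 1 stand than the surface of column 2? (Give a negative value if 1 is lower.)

For any compensation level in the mantle, the mantle terms cancel and isostasy reduces to e = (Σt_1 − Σt_2) − (Σ(ρt)_1 − Σ(ρt)_2) / ρ_m.
Σt_1 = 17.89 km; Σt_2 = 24.64 km; Σ(ρt)_1 = 50656.74; Σ(ρt)_2 = 67750.98 (in km·kg m⁻³).
e = (17.89 − 24.64) − (50656.74 − 67750.98) / 3246 = −1.48 km.

−1.48 km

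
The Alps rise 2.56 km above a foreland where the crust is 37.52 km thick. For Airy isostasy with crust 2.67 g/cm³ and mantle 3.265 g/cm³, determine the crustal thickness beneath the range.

51.6 km

Root depth r = h ρ_c / (ρ_m − ρ_c) = 2.56 km × 2.67 / 0.595 = 11.49 km.
Total thickness = T + h + r = 37.52 km + 2.56 km + 11.49 km = 51.6 km.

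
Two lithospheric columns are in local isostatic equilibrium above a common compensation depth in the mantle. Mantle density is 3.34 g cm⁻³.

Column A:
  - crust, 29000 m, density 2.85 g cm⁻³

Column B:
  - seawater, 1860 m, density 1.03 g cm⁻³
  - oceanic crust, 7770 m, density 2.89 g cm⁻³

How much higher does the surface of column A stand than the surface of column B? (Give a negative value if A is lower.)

1920 m

For any compensation level in the mantle, the mantle terms cancel and isostasy reduces to e = (Σt_A − Σt_B) − (Σ(ρt)_A − Σ(ρt)_B) / ρ_m.
Σt_A = 29000 m; Σt_B = 9630 m; Σ(ρt)_A = 82650; Σ(ρt)_B = 24371.1 (in m·g cm⁻³).
e = (29000 − 9630) − (82650 − 24371.1) / 3.34 = 1920 m.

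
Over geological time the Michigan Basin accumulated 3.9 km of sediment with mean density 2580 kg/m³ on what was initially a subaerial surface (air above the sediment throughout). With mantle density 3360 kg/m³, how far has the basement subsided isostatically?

Subaerial load: s = t ρ_sed / ρ_m = 3.9 km × 2580/3360 = 2.99 km.

2.99 km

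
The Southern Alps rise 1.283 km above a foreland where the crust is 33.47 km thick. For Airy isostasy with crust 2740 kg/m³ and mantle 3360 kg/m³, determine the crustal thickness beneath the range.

40.4 km

Root depth r = h ρ_c / (ρ_m − ρ_c) = 1.283 km × 2740 / 620 = 5.67 km.
Total thickness = T + h + r = 33.47 km + 1.283 km + 5.67 km = 40.4 km.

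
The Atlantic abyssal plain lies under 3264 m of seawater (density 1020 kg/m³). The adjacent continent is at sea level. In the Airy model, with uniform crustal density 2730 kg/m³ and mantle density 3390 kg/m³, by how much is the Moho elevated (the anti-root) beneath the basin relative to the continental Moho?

8460 m

For local isostatic compensation: replacing crust with seawater at the top is compensated by replacing crust with mantle at the base: d (ρ_c − ρ_w) = a (ρ_m − ρ_c).
a = d (ρ_c − ρ_w)/(ρ_m − ρ_c) = 3264 m × 1710/660 = 8460 m.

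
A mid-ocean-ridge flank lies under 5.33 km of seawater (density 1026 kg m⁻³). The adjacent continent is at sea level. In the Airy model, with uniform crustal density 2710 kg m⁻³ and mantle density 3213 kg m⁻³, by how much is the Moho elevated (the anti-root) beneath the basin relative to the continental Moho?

By Archimedes' principle applied to the lithosphere: replacing crust with seawater at the top is compensated by replacing crust with mantle at the base: d (ρ_c − ρ_w) = a (ρ_m − ρ_c).
a = d (ρ_c − ρ_w)/(ρ_m − ρ_c) = 5.33 km × 1684/503 = 17.8 km.

17.8 km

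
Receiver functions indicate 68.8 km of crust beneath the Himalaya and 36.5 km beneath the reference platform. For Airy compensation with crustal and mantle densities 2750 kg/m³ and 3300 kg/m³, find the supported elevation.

5.38 km

Excess crust Δ = 68.8 km − 36.5 km = 32.3 km, split between elevation h and root r with h + r = Δ.
Airy balance ρ_c h = (ρ_m − ρ_c) r gives r = h ρ_c/(ρ_m − ρ_c), so h (1 + ρ_c/(ρ_m − ρ_c)) = Δ, i.e. h = Δ (ρ_m − ρ_c)/ρ_m.
h = 32.3 km × 550/3300 = 5.38 km.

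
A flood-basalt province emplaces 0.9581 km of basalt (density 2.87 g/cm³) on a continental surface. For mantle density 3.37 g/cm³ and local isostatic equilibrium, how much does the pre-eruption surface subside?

0.816 km

Subaerial loading: s = t ρ_load / ρ_m.
s = 0.9581 km × 2.87/3.37 = 0.816 km.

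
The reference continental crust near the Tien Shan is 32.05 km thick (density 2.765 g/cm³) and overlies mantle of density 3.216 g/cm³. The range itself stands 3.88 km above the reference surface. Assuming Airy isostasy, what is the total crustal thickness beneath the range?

Root depth r = h ρ_c / (ρ_m − ρ_c) = 3.88 km × 2.765 / 0.451 = 23.79 km.
Total thickness = T + h + r = 32.05 km + 3.88 km + 23.79 km = 59.7 km.

59.7 km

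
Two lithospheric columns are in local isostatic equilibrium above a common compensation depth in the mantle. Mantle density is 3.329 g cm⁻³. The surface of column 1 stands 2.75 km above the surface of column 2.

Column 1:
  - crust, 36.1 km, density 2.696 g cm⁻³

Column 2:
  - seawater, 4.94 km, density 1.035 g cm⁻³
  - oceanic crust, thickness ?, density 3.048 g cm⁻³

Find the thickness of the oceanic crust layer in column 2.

8.41 km

Take the compensation level at the base of the deeper column (depth z_c below the surface of column 1) and equate Σ ρ_i t_i down to z_c; mantle fills any gap and the z_c terms cancel.
Column 1: 36.1×2.696 + (z_c − 36.1)×3.329
Column 2: 2.75×0 + 4.94×1.035 + x×3.048 + (z_c − 2.75 − 4.94 − x)×3.329
The z_c×3.329 term appears on both sides and cancels. Collect the known terms of each column as K = Σ(ρt)_known − 3.329 × (depth of known layers): K_1 = 97.3256 − 3.329×36.1 = −22.8513; K_2 = 5.1129 − 3.329×(2.75 + 4.94) = −20.48711.
Balance: K_1 = K_2 − x×(3.329 − 3.048), so x = (K_2 − K_1)/(3.329 − 3.048) = 2.36419/0.281 = 8.41 km.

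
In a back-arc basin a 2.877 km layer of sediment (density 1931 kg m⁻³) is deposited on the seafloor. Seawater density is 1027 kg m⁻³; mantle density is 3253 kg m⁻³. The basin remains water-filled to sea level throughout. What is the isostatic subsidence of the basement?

1.17 km

Submarine loading: the sediment displaces seawater, and the subsidence is in turn flooded, so s (ρ_m − ρ_w) = t (ρ_sed − ρ_w).
s = 2.877 km × (1931 − 1027) / (3253 − 1027) = 1.17 km.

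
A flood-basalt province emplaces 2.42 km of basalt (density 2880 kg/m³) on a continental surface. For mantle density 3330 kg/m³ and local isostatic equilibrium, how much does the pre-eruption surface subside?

Subaerial loading: s = t ρ_load / ρ_m.
s = 2.42 km × 2880/3330 = 2.09 km.

2.09 km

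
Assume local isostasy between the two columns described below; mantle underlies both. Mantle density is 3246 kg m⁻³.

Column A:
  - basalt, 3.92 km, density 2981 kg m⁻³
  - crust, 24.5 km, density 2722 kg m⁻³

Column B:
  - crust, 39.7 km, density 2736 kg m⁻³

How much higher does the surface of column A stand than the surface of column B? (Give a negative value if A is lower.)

For any compensation level in the mantle, the mantle terms cancel and isostasy reduces to e = (Σt_A − Σt_B) − (Σ(ρt)_A − Σ(ρt)_B) / ρ_m.
Σt_A = 28.42 km; Σt_B = 39.7 km; Σ(ρt)_A = 78374.52; Σ(ρt)_B = 108619.2 (in km·kg m⁻³).
e = (28.42 − 39.7) − (78374.52 − 108619.2) / 3246 = −1.96 km.

−1.96 km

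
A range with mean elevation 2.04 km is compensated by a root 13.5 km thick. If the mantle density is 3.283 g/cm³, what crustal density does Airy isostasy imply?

2.85 g/cm³

ρ_c h = (ρ_m − ρ_c) r → ρ_c (h + r) = ρ_m r → ρ_c = ρ_m r / (h + r).
ρ_c = 3.283 × 13.5 km / (2.04 km + 13.5 km) = 2.85 g/cm³.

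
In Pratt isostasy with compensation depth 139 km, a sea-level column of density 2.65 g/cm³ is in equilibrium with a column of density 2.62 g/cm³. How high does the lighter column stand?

1.59 km

ρ_ref D = ρ (D + h) → h = D (ρ_ref − ρ)/ρ.
h = 139 km × (2.65 − 2.62)/2.62 = 1.59 km.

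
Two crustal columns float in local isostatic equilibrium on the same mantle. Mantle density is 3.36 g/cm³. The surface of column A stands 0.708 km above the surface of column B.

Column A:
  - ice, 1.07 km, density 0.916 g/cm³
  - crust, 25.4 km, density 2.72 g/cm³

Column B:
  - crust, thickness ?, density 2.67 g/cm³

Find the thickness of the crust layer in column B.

Take the compensation level at the base of the deeper column (depth z_c below the surface of column A) and equate Σ ρ_i t_i down to z_c; mantle fills any gap and the z_c terms cancel.
Column A: 1.07×0.916 + 25.4×2.72 + (z_c − 26.47)×3.36
Column B: 0.708×0 + x×2.67 + (z_c − 0.708 − 0 − x)×3.36
The z_c×3.36 term appears on both sides and cancels. Collect the known terms of each column as K = Σ(ρt)_known − 3.36 × (depth of known layers): K_A = 70.06812 − 3.36×26.47 = −18.87108; K_B = 0 − 3.36×(0.708 + 0) = −2.37888.
Balance: K_A = K_B − x×(3.36 − 2.67), so x = (K_B − K_A)/(3.36 − 2.67) = 16.4922/0.69 = 23.9 km.

23.9 km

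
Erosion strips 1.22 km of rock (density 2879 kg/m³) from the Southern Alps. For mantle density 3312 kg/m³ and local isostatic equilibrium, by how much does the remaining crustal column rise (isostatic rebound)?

1.06 km

Unloading: uplift u = e ρ_c/ρ_m = 1.22 km × 2879/3312 = 1.06 km.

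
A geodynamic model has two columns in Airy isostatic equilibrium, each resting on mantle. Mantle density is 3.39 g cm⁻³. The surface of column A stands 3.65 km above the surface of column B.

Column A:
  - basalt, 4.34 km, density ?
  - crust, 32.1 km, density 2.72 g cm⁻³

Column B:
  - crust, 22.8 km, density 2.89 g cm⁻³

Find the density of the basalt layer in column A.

2.87 g cm⁻³

Take the compensation level at the base of the deeper column (depth z_c below the surface of column A) and equate Σ ρ_i t_i down to z_c; mantle fills any gap and the z_c terms cancel.
Column A: 4.34×ρ + 32.1×2.72 + (z_c − 36.44)×3.39
Column B: 3.65×0 + 22.8×2.89 + (z_c − 3.65 − 22.8)×3.39
The z_c×3.39 term appears on both sides and cancels. Collect the known terms of each column as K = Σ(ρt)_known − 3.39 × (depth of known layers): K_A = 87.312 − 3.39×36.44 = −36.2196; K_B = 65.892 − 3.39×(3.65 + 22.8) = −23.7735.
Balance: K_A + 4.34×ρ = K_B, so ρ = (K_B − K_A)/4.34 = 12.4461/4.34 = 2.87 g cm⁻³.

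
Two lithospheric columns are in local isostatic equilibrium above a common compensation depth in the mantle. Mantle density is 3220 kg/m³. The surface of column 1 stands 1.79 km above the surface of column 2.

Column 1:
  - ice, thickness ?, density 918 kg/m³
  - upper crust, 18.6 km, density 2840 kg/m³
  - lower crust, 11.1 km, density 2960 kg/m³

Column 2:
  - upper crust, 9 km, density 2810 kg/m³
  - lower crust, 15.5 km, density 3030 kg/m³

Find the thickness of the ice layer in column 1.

Take the compensation level at the base of the deeper column (depth z_c below the surface of column 1) and equate Σ ρ_i t_i down to z_c; mantle fills any gap and the z_c terms cancel.
Column 1: x×918 + 18.6×2840 + 11.1×2960 + (z_c − 29.7 − x)×3220
Column 2: 1.79×0 + 9×2810 + 15.5×3030 + (z_c − 1.79 − 24.5)×3220
The z_c×3220 term appears on both sides and cancels. Collect the known terms of each column as K = Σ(ρt)_known − 3220 × (depth of known layers): K_1 = 85680 − 3220×29.7 = −9954; K_2 = 72255 − 3220×(1.79 + 24.5) = −12398.8.
Balance: K_1 − x×(3220 − 918) = K_2, so x = (K_1 − K_2)/(3220 − 918) = 2444.8/2302 = 1.06 km.

1.06 km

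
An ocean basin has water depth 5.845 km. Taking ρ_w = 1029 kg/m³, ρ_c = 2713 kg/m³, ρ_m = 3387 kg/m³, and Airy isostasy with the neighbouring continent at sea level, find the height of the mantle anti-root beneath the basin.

14.6 km

For local isostatic compensation: replacing crust with seawater at the top is compensated by replacing crust with mantle at the base: d (ρ_c − ρ_w) = a (ρ_m − ρ_c).
a = d (ρ_c − ρ_w)/(ρ_m − ρ_c) = 5.845 km × 1684/674 = 14.6 km.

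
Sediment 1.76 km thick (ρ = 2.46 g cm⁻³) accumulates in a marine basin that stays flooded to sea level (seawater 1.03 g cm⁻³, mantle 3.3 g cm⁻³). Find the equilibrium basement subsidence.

Submarine loading: the sediment displaces seawater, and the subsidence is in turn flooded, so s (ρ_m − ρ_w) = t (ρ_sed − ρ_w).
s = 1.76 km × (2.46 − 1.03) / (3.3 − 1.03) = 1.11 km.

1.11 km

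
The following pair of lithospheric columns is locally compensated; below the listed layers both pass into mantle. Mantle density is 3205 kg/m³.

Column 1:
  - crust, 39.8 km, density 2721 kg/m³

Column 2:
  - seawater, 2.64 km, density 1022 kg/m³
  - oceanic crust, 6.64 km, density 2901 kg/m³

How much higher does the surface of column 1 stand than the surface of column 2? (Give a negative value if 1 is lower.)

For any compensation level in the mantle, the mantle terms cancel and isostasy reduces to e = (Σt_1 − Σt_2) − (Σ(ρt)_1 − Σ(ρt)_2) / ρ_m.
Σt_1 = 39.8 km; Σt_2 = 9.28 km; Σ(ρt)_1 = 108295.8; Σ(ρt)_2 = 21960.72 (in km·kg/m³).
e = (39.8 − 9.28) − (108295.8 − 21960.72) / 3205 = 3.58 km.

3.58 km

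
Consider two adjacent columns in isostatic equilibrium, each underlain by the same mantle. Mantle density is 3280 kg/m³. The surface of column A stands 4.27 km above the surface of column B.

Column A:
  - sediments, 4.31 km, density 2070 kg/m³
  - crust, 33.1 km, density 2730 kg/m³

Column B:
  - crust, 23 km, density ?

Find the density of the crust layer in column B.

Take the compensation level at the base of the deeper column (depth z_c below the surface of column A) and equate Σ ρ_i t_i down to z_c; mantle fills any gap and the z_c terms cancel.
Column A: 4.31×2070 + 33.1×2730 + (z_c − 37.41)×3280
Column B: 4.27×0 + 23×ρ + (z_c − 4.27 − 23)×3280
The z_c×3280 term appears on both sides and cancels. Collect the known terms of each column as K = Σ(ρt)_known − 3280 × (depth of known layers): K_A = 99284.7 − 3280×37.41 = −23420.1; K_B = 0 − 3280×(4.27 + 23) = −89445.6.
Balance: K_A = K_B + 23×ρ, so ρ = (K_A − K_B)/23 = 66025.5/23 = 2870 kg/m³.

2870 kg/m³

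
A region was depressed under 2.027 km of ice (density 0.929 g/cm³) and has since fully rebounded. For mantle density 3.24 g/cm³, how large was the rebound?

0.581 km

Removing the load lets mantle flow back in; uplift u satisfies ρ_ice t = ρ_m u.
u = t ρ_ice/ρ_m = 2.027 km × 0.929/3.24 = 0.581 km.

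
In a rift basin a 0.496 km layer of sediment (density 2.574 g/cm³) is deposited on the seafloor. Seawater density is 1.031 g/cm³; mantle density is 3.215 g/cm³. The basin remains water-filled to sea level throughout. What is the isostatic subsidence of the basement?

0.35 km

Submarine loading: the sediment displaces seawater, and the subsidence is in turn flooded, so s (ρ_m − ρ_w) = t (ρ_sed − ρ_w).
s = 0.496 km × (2.574 − 1.031) / (3.215 − 1.031) = 0.35 km.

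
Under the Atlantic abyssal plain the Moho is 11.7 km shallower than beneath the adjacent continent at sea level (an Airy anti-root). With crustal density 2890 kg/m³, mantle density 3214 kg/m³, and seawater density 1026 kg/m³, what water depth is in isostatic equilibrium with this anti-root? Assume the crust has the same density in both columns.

Replacing a thickness d of crust by seawater at the top must be balanced by replacing crust with mantle at the base: d (ρ_c − ρ_w) = a (ρ_m − ρ_c).
d = a (ρ_m − ρ_c)/(ρ_c − ρ_w) = 11.7 km × 324/1864 = 2.03 km.

2.03 km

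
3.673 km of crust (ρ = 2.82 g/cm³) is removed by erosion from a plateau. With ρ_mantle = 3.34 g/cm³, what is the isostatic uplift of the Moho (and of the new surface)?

3.1 km

Unloading: uplift u = e ρ_c/ρ_m = 3.673 km × 2.82/3.34 = 3.1 km.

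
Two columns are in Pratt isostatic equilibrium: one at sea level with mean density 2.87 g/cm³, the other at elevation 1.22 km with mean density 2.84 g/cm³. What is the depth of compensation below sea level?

ρ_ref D = ρ (D + h) → D (ρ_ref − ρ) = ρ h.
D = ρ h/(ρ_ref − ρ) = 2.84 × 1.22 km/(2.87 − 2.84) = 115 km.

115 km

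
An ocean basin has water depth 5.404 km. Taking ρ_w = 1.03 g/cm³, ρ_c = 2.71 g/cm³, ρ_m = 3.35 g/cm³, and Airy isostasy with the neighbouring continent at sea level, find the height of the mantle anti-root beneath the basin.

For local isostatic compensation: replacing crust with seawater at the top is compensated by replacing crust with mantle at the base: d (ρ_c − ρ_w) = a (ρ_m − ρ_c).
a = d (ρ_c − ρ_w)/(ρ_m − ρ_c) = 5.404 km × 1.68/0.64 = 14.2 km.

14.2 km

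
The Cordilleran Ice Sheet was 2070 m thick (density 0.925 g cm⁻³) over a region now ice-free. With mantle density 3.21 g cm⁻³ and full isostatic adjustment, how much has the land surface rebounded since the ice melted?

596 m

Removing the load lets mantle flow back in; uplift u satisfies ρ_ice t = ρ_m u.
u = t ρ_ice/ρ_m = 2070 m × 0.925/3.21 = 596 m.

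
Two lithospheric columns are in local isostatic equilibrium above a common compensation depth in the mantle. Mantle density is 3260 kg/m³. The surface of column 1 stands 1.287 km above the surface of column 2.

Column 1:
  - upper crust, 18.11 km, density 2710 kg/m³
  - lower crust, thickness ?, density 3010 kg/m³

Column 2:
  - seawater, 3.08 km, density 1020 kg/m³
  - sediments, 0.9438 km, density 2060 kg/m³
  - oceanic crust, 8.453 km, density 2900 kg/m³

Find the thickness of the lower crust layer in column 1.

21.2 km

Take the compensation level at the base of the deeper column (depth z_c below the surface of column 1) and equate Σ ρ_i t_i down to z_c; mantle fills any gap and the z_c terms cancel.
Column 1: 18.11×2710 + x×3010 + (z_c − 18.11 − x)×3260
Column 2: 1.287×0 + 3.08×1020 + 0.9438×2060 + 8.453×2900 + (z_c − 1.287 − 12.4768)×3260
The z_c×3260 term appears on both sides and cancels. Collect the known terms of each column as K = Σ(ρt)_known − 3260 × (depth of known layers): K_1 = 49078.1 − 3260×18.11 = −9960.5; K_2 = 29599.528 − 3260×(1.287 + 12.4768) = −15270.46.
Balance: K_1 − x×(3260 − 3010) = K_2, so x = (K_1 − K_2)/(3260 − 3010) = 5309.96/250 = 21.2 km.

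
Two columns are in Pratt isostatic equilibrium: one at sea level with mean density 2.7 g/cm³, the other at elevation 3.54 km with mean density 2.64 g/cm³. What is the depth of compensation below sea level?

156 km

ρ_ref D = ρ (D + h) → D (ρ_ref − ρ) = ρ h.
D = ρ h/(ρ_ref − ρ) = 2.64 × 3.54 km/(2.7 − 2.64) = 156 km.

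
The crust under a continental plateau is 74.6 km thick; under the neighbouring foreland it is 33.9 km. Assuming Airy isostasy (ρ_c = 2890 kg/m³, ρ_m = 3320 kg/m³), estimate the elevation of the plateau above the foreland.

5.27 km

Excess crust Δ = 74.6 km − 33.9 km = 40.7 km, split between elevation h and root r with h + r = Δ.
Airy balance ρ_c h = (ρ_m − ρ_c) r gives r = h ρ_c/(ρ_m − ρ_c), so h (1 + ρ_c/(ρ_m − ρ_c)) = Δ, i.e. h = Δ (ρ_m − ρ_c)/ρ_m.
h = 40.7 km × 430/3320 = 5.27 km.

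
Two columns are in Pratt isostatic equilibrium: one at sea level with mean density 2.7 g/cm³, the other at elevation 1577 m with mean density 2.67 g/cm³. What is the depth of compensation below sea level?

ρ_ref D = ρ (D + h) → D (ρ_ref − ρ) = ρ h.
D = ρ h/(ρ_ref − ρ) = 2.67 × 1577 m/(2.7 − 2.67) = 140000 m.

140000 m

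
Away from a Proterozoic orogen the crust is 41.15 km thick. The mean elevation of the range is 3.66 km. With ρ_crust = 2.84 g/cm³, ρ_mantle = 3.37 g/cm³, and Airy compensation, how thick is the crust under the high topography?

Root depth r = h ρ_c / (ρ_m − ρ_c) = 3.66 km × 2.84 / 0.53 = 19.61 km.
Total thickness = T + h + r = 41.15 km + 3.66 km + 19.61 km = 64.4 km.

64.4 km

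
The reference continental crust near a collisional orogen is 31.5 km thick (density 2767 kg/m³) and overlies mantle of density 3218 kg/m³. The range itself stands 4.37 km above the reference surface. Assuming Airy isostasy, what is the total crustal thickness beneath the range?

Root depth r = h ρ_c / (ρ_m − ρ_c) = 4.37 km × 2767 / 451 = 26.81 km.
Total thickness = T + h + r = 31.5 km + 4.37 km + 26.81 km = 62.7 km.

62.7 km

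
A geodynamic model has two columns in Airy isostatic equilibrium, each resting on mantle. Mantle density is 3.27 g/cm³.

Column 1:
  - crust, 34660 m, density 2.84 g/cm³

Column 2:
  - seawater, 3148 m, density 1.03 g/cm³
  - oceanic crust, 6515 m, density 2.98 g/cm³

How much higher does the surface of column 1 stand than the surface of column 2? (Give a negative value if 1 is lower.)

For any compensation level in the mantle, the mantle terms cancel and isostasy reduces to e = (Σt_1 − Σt_2) − (Σ(ρt)_1 − Σ(ρt)_2) / ρ_m.
Σt_1 = 34660 m; Σt_2 = 9663 m; Σ(ρt)_1 = 98434.4; Σ(ρt)_2 = 22657.14 (in m·g/cm³).
e = (34660 − 9663) − (98434.4 − 22657.14) / 3.27 = 1820 m.

1820 m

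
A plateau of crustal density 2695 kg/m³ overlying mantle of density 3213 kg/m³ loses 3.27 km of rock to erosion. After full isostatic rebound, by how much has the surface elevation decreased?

0.527 km

Rebound u = e ρ_c/ρ_m = 3.27 km × 2695/3213 = 2.743 km.
Net surface drop = e − u = 3.27 km − 2.743 km = e (ρ_m − ρ_c)/ρ_m = 0.527 km.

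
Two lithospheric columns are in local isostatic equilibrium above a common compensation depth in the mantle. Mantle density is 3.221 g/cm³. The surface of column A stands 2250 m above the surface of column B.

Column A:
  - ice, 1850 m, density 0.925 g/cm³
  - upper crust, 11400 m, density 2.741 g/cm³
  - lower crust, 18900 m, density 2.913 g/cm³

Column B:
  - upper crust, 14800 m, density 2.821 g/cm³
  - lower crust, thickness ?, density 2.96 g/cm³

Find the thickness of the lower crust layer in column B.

Take the compensation level at the base of the deeper column (depth z_c below the surface of column A) and equate Σ ρ_i t_i down to z_c; mantle fills any gap and the z_c terms cancel.
Column A: 1850×0.925 + 11400×2.741 + 18900×2.913 + (z_c − 32150)×3.221
Column B: 2250×0 + 14800×2.821 + x×2.96 + (z_c − 2250 − 14800 − x)×3.221
The z_c×3.221 term appears on both sides and cancels. Collect the known terms of each column as K = Σ(ρt)_known − 3.221 × (depth of known layers): K_A = 88014.35 − 3.221×32150 = −15540.8; K_B = 41750.8 − 3.221×(2250 + 14800) = −13167.25.
Balance: K_A = K_B − x×(3.221 − 2.96), so x = (K_B − K_A)/(3.221 − 2.96) = 2373.55/0.261 = 9090 m.

9090 m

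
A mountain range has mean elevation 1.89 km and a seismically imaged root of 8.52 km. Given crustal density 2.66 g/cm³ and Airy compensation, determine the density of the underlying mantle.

Airy balance: ρ_c h = (ρ_m − ρ_c) r → ρ_m = ρ_c (1 + h/r).
ρ_m = 2.66 × (1 + 1.89 km/8.52 km) = 3.25 g/cm³.

3.25 g/cm³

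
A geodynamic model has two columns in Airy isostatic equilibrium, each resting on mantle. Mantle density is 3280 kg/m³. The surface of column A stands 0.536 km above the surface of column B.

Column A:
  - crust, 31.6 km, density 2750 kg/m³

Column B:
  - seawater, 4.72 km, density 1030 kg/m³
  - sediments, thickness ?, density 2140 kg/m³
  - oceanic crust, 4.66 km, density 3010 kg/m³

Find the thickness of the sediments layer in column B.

Take the compensation level at the base of the deeper column (depth z_c below the surface of column A) and equate Σ ρ_i t_i down to z_c; mantle fills any gap and the z_c terms cancel.
Column A: 31.6×2750 + (z_c − 31.6)×3280
Column B: 0.536×0 + 4.72×1030 + x×2140 + 4.66×3010 + (z_c − 0.536 − 9.38 − x)×3280
The z_c×3280 term appears on both sides and cancels. Collect the known terms of each column as K = Σ(ρt)_known − 3280 × (depth of known layers): K_A = 86900 − 3280×31.6 = −16748; K_B = 18888.2 − 3280×(0.536 + 9.38) = −13636.28.
Balance: K_A = K_B − x×(3280 − 2140), so x = (K_B − K_A)/(3280 − 2140) = 3111.72/1140 = 2.73 km.

2.73 km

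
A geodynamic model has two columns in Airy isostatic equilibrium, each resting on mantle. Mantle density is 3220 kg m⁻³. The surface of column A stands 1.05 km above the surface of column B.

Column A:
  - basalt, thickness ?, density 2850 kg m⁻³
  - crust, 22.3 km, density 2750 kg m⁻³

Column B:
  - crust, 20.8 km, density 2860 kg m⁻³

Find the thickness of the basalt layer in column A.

1.05 km

Take the compensation level at the base of the deeper column (depth z_c below the surface of column A) and equate Σ ρ_i t_i down to z_c; mantle fills any gap and the z_c terms cancel.
Column A: x×2850 + 22.3×2750 + (z_c − 22.3 − x)×3220
Column B: 1.05×0 + 20.8×2860 + (z_c − 1.05 − 20.8)×3220
The z_c×3220 term appears on both sides and cancels. Collect the known terms of each column as K = Σ(ρt)_known − 3220 × (depth of known layers): K_A = 61325 − 3220×22.3 = −10481; K_B = 59488 − 3220×(1.05 + 20.8) = −10869.
Balance: K_A − x×(3220 − 2850) = K_B, so x = (K_A − K_B)/(3220 − 2850) = 388/370 = 1.05 km.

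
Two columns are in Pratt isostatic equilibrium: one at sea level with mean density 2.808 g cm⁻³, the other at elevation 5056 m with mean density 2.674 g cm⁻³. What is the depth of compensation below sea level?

101000 m

ρ_ref D = ρ (D + h) → D (ρ_ref − ρ) = ρ h.
D = ρ h/(ρ_ref − ρ) = 2.674 × 5056 m/(2.808 − 2.674) = 101000 m.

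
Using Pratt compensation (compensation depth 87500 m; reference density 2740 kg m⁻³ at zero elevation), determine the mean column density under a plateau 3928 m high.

2620 kg m⁻³

Pratt balance: ρ_ref D = ρ (D + h).
ρ = ρ_ref D/(D + h) = 2740 × 87500 m/(87500 m + 3928 m) = 2620 kg m⁻³.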